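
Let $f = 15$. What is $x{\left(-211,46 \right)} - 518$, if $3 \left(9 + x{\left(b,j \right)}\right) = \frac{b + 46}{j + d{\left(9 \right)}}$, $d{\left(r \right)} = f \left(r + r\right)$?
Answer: $- \frac{166587}{316} \approx -527.17$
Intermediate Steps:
$d{\left(r \right)} = 30 r$ ($d{\left(r \right)} = 15 \left(r + r\right) = 15 \cdot 2 r = 30 r$)
$x{\left(b,j \right)} = -9 + \frac{46 + b}{3 \left(270 + j\right)}$ ($x{\left(b,j \right)} = -9 + \frac{\left(b + 46\right) \frac{1}{j + 30 \cdot 9}}{3} = -9 + \frac{\left(46 + b\right) \frac{1}{j + 270}}{3} = -9 + \frac{\left(46 + b\right) \frac{1}{270 + j}}{3} = -9 + \frac{\frac{1}{270 + j} \left(46 + b\right)}{3} = -9 + \frac{46 + b}{3 \left(270 + j\right)}$)
$x{\left(-211,46 \right)} - 518 = \frac{-7244 - 211 - 1242}{3 \left(270 + 46\right)} - 518 = \frac{-7244 - 211 - 1242}{3 \cdot 316} - 518 = \frac{1}{3} \cdot \frac{1}{316} \left(-8697\right) - 518 = - \frac{2899}{316} - 518 = - \frac{166587}{316}$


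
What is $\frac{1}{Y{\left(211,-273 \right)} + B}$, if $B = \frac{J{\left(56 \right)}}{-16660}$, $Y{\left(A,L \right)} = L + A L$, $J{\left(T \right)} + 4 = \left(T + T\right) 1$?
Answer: $- \frac{4165}{241053567} \approx -1.7278 \cdot 10^{-5}$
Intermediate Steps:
$J{\left(T \right)} = -4 + 2 T$ ($J{\left(T \right)} = -4 + \left(T + T\right) 1 = -4 + 2 T 1 = -4 + 2 T$)
$B = - \frac{27}{4165}$ ($B = \frac{-4 + 2 \cdot 56}{-16660} = \left(-4 + 112\right) \left(- \frac{1}{16660}\right) = 108 \left(- \frac{1}{16660}\right) = - \frac{27}{4165} \approx -0.0064826$)
$\frac{1}{Y{\left(211,-273 \right)} + B} = \frac{1}{- 273 \left(1 + 211\right) - \frac{27}{4165}} = \frac{1}{\left(-273\right) 212 - \frac{27}{4165}} = \frac{1}{-57876 - \frac{27}{4165}} = \frac{1}{- \frac{241053567}{4165}} = - \frac{4165}{241053567}$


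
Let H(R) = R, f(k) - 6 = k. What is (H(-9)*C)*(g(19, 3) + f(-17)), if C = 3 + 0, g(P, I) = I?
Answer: 216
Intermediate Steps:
f(k) = 6 + k
C = 3
(H(-9)*C)*(g(19, 3) + f(-17)) = (-9*3)*(3 + (6 - 17)) = -27*(3 - 11) = -27*(-8) = 216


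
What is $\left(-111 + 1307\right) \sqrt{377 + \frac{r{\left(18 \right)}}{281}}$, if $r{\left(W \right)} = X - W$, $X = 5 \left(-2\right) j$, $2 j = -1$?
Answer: $\frac{2392 \sqrt{7441161}}{281} \approx 23221.0$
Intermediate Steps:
$j = - \frac{1}{2}$ ($j = \frac{1}{2} \left(-1\right) = - \frac{1}{2} \approx -0.5$)
$X = 5$ ($X = 5 \left(-2\right) \left(- \frac{1}{2}\right) = \left(-10\right) \left(- \frac{1}{2}\right) = 5$)
$r{\left(W \right)} = 5 - W$
$\left(-111 + 1307\right) \sqrt{377 + \frac{r{\left(18 \right)}}{281}} = \left(-111 + 1307\right) \sqrt{377 + \frac{5 - 18}{281}} = 1196 \sqrt{377 + \left(5 - 18\right) \frac{1}{281}} = 1196 \sqrt{377 - \frac{13}{281}} = 1196 \sqrt{\frac{105924}{281}} = 1196 \frac{2 \sqrt{7441161}}{281} = \frac{2392 \sqrt{7441161}}{281}$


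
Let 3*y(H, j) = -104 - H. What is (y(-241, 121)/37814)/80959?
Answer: 137/9184150878 ≈ 1.4917e-8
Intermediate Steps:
y(H, j) = -104/3 - H/3 (y(H, j) = (-104 - H)/3 = -104/3 - H/3)
(y(-241, 121)/37814)/80959 = ((-104/3 - ⅓*(-241))/37814)/80959 = ((-104/3 + 241/3)*(1/37814))*(1/80959) = ((137/3)*(1/37814))*(1/80959) = (137/113442)*(1/80959) = 137/9184150878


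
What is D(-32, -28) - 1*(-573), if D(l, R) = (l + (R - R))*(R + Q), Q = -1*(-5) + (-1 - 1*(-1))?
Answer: 1309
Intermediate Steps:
Q = 5 (Q = 5 + (-1 + 1) = 5 + 0 = 5)
D(l, R) = l*(5 + R) (D(l, R) = (l + (R - R))*(R + 5) = (l + 0)*(5 + R) = l*(5 + R))
D(-32, -28) - 1*(-573) = -32*(5 - 28) - 1*(-573) = -32*(-23) + 573 = 736 + 573 = 1309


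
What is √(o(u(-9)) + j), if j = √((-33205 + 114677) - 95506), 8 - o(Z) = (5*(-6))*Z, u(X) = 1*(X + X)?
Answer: √(-532 + I*√14034) ≈ 2.5525 + 23.206*I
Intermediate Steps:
u(X) = 2*X (u(X) = 1*(2*X) = 2*X)
o(Z) = 8 + 30*Z (o(Z) = 8 - 5*(-6)*Z = 8 - (-30)*Z = 8 + 30*Z)
j = I*√14034 (j = √(81472 - 95506) = √(-14034) = I*√14034 ≈ 118.47*I)
√(o(u(-9)) + j) = √((8 + 30*(2*(-9))) + I*√14034) = √((8 + 30*(-18)) + I*√14034) = √((8 - 540) + I*√14034) = √(-532 + I*√14034)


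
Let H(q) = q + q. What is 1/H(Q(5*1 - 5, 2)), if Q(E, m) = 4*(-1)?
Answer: -1/8 ≈ -0.12500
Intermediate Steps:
Q(E, m) = -4
H(q) = 2*q
1/H(Q(5*1 - 5, 2)) = 1/(2*(-4)) = 1/(-8) = -1/8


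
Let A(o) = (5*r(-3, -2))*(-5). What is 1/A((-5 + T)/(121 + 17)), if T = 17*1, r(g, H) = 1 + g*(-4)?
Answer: -1/325 ≈ -0.0030769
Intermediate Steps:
r(g, H) = 1 - 4*g
T = 17
A(o) = -325 (A(o) = (5*(1 - 4*(-3)))*(-5) = (5*(1 + 12))*(-5) = (5*13)*(-5) = 65*(-5) = -325)
1/A((-5 + T)/(121 + 17)) = 1/(-325) = -1/325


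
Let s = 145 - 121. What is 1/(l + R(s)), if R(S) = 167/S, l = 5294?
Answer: 24/127223 ≈ 0.00018865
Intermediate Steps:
s = 24
1/(l + R(s)) = 1/(5294 + 167/24) = 1/(127223/24) = 24/127223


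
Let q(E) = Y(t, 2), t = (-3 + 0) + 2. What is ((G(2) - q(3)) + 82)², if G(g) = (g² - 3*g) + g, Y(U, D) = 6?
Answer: 5776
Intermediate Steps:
t = -1 (t = -3 + 2 = -1)
G(g) = g² - 2*g
q(E) = 6
((G(2) - q(3)) + 82)² = ((2*(-2 + 2) - 1*6) + 82)² = ((2*0 - 6) + 82)² = ((0 - 6) + 82)² = (-6 + 82)² = 76² = 5776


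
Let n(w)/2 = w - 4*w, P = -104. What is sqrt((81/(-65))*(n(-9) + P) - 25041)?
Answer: 329*I*sqrt(39)/13 ≈ 158.05*I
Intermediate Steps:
n(w) = -6*w (n(w) = 2*(w - 4*w) = 2*(-3*w) = -6*w)
sqrt((81/(-65))*(n(-9) + P) - 25041) = sqrt((81/(-65))*(-6*(-9) - 104) - 25041) = sqrt((81*(-1/65))*(54 - 104) - 25041) = sqrt(-81/65*(-50) - 25041) = sqrt(810/13 - 25041) = sqrt(-324723/13) = 329*I*sqrt(39)/13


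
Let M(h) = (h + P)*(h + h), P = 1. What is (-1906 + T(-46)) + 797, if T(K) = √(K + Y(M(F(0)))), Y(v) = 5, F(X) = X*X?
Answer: -1109 + I*√41 ≈ -1109.0 + 6.4031*I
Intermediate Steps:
F(X) = X²
M(h) = 2*h*(1 + h) (M(h) = (h + 1)*(h + h) = (1 + h)*(2*h) = 2*h*(1 + h))
T(K) = √(5 + K) (T(K) = √(K + 5) = √(5 + K))
(-1906 + T(-46)) + 797 = (-1906 + √(5 - 46)) + 797 = (-1906 + √(-41)) + 797 = (-1906 + I*√41) + 797 = -1109 + I*√41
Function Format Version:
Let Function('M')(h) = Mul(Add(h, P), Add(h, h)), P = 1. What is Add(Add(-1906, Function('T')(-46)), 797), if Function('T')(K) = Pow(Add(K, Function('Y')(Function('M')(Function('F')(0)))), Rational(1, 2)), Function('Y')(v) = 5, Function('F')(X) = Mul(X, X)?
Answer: Add(-1109, Mul(I, Pow(41, Rational(1, 2)))) ≈ Add(-1109.0, Mul(6.4031, I))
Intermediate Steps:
Function('F')(X) = Pow(X, 2)
Function('M')(h) = Mul(2, h, Add(1, h)) (Function('M')(h) = Mul(Add(h, 1), Add(h, h)) = Mul(Add(1, h), Mul(2, h)) = Mul(2, h, Add(1, h)))
Function('T')(K) = Pow(Add(5, K), Rational(1, 2)) (Function('T')(K) = Pow(Add(K, 5), Rational(1, 2)) = Pow(Add(5, K), Rational(1, 2)))
Add(Add(-1906, Function('T')(-46)), 797) = Add(Add(-1906, Pow(Add(5, -46), Rational(1, 2))), 797) = Add(Add(-1906, Pow(-41, Rational(1, 2))), 797) = Add(Add(-1906, Mul(I, Pow(41, Rational(1, 2)))), 797) = Add(-1109, Mul(I, Pow(41, Rational(1, 2))))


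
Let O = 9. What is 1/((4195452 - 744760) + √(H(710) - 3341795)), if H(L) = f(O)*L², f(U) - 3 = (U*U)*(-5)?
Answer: 3450692/11907481268859 - I*√205989995/11907481268859 ≈ 2.8979e-7 - 1.2053e-9*I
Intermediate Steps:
f(U) = 3 - 5*U² (f(U) = 3 + (U*U)*(-5) = 3 + U²*(-5) = 3 - 5*U²)
H(L) = -402*L² (H(L) = (3 - 5*9²)*L² = (3 - 5*81)*L² = (3 - 405)*L² = -402*L²)
1/((4195452 - 744760) + √(H(710) - 3341795)) = 1/((4195452 - 744760) + √(-402*710² - 3341795)) = 1/(3450692 + √(-402*504100 - 3341795)) = 1/(3450692 + √(-202648200 - 3341795)) = 1/(3450692 + √(-205989995)) = 1/(3450692 + I*√205989995)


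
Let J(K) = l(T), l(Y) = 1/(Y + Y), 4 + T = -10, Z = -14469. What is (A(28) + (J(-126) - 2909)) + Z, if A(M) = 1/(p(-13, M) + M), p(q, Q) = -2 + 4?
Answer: -7298761/420 ≈ -17378.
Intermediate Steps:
p(q, Q) = 2
T = -14 (T = -4 - 10 = -14)
l(Y) = 1/(2*Y)
J(K) = -1/28 (J(K) = (½)/(-14) = (½)*(-1/14) = -1/28)
A(M) = 1/(2 + M)
(A(28) + (J(-126) - 2909)) + Z = (1/(2 + 28) + (-1/28 - 2909)) - 14469 = (1/30 - 81453/28) - 14469 = -1221781/420 - 14469 = -7298761/420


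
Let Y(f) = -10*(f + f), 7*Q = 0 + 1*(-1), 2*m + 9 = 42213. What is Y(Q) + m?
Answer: 147734/7 ≈ 21105.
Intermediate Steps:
m = 21102 (m = -9/2 + (½)*42213 = -9/2 + 42213/2 = 21102)
Q = -⅐ (Q = (0 + 1*(-1))/7 = (0 - 1)/7 = (⅐)*(-1) = -⅐ ≈ -0.14286)
Y(f) = -20*f
Y(Q) + m = -20*(-⅐) + 21102 = 20/7 + 21102 = 147734/7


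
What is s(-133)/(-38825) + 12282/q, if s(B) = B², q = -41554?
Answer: -605948678/806667025 ≈ -0.75118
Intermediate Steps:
s(-133)/(-38825) + 12282/q = (-133)²/(-38825) + 12282/(-41554) = 17689*(-1/38825) + 12282*(-1/41554) = -17689/38825 - 6141/20777 = -605948678/806667025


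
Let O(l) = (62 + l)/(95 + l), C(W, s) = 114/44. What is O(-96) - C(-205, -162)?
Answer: 691/22 ≈ 31.409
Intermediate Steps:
C(W, s) = 57/22 (C(W, s) = 114*(1/44) = 57/22)
O(l) = (62 + l)/(95 + l)
O(-96) - C(-205, -162) = (62 - 96)/(95 - 96) - 1*57/22 = -34/(-1) - 57/22 = -1*(-34) - 57/22 = 34 - 57/22 = 691/22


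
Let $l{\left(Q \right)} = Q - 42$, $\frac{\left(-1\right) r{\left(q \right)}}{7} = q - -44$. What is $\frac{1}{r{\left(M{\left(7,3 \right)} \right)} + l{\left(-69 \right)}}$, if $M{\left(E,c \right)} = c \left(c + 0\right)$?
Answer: $- \frac{1}{482} \approx -0.0020747$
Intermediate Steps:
$M{\left(E,c \right)} = c^{2}$ ($M{\left(E,c \right)} = c c = c^{2}$)
$r{\left(q \right)} = -308 - 7 q$ ($r{\left(q \right)} = - 7 \left(q - -44\right) = - 7 \left(q + 44\right) = - 7 \left(44 + q\right) = -308 - 7 q$)
$l{\left(Q \right)} = -42 + Q$ ($l{\left(Q \right)} = Q - 42 = -42 + Q$)
$\frac{1}{r{\left(M{\left(7,3 \right)} \right)} + l{\left(-69 \right)}} = \frac{1}{\left(-308 - 7 \cdot 3^{2}\right) - 111} = \frac{1}{\left(-308 - 63\right) - 111} = \frac{1}{-371 - 111} = \frac{1}{-482} = - \frac{1}{482}$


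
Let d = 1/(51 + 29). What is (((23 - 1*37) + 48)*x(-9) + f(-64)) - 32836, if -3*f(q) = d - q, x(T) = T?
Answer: -2653067/80 ≈ -33163.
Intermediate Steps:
d = 1/80 ≈ 0.012500
f(q) = -1/240 + q/3 (f(q) = -(1/80 - q)/3 = -1/240 + q/3)
(((23 - 1*37) + 48)*x(-9) + f(-64)) - 32836 = (((23 - 1*37) + 48)*(-9) + (-1/240 + (⅓)*(-64))) - 32836 = (((23 - 37) + 48)*(-9) + (-1/240 - 64/3)) - 32836 = ((-14 + 48)*(-9) - 1707/80) - 32836 = (34*(-9) - 1707/80) - 32836 = (-306 - 1707/80) - 32836 = -26187/80 - 32836 = -2653067/80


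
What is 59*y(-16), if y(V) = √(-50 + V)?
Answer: 59*I*√66 ≈ 479.32*I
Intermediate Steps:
59*y(-16) = 59*√(-50 - 16) = 59*√(-66) = 59*(I*√66) = 59*I*√66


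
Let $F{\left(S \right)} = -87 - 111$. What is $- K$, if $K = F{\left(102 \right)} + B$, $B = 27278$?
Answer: $-27080$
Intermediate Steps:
$F{\left(S \right)} = -198$
$K = 27080$ ($K = -198 + 27278 = 27080$)
$- K = \left(-1\right) 27080 = -27080$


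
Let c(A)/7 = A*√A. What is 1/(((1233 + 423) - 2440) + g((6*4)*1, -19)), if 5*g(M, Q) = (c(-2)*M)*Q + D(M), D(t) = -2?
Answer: -9805/48446498 - 7980*I*√2/24223249 ≈ -0.00020239 - 0.00046589*I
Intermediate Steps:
c(A) = 7*A^(3/2) (c(A) = 7*(A*√A) = 7*A^(3/2))
g(M, Q) = -⅖ - 14*I*M*Q*√2/5 (g(M, Q) = (((7*(-2)^(3/2))*M)*Q - 2)/5 = (((7*(-2*I*√2))*M)*Q - 2)/5 = (((-14*I*√2)*M)*Q - 2)/5 = ((-14*I*M*√2)*Q - 2)/5 = (-14*I*M*Q*√2 - 2)/5 = (-2 - 14*I*M*Q*√2)/5 = -⅖ - 14*I*M*Q*√2/5)
1/(((1233 + 423) - 2440) + g((6*4)*1, -19)) = 1/(((1233 + 423) - 2440) + (-⅖ - 14/5*I*(6*4)*1*(-19)*√2)) = 1/((1656 - 2440) + (-⅖ - 14/5*I*24*1*(-19)*√2)) = 1/(-784 + (-⅖ - 14/5*I*24*(-19)*√2)) = 1/(-784 + (-⅖ + 6384*I*√2/5)) = 1/(-3922/5 + 6384*I*√2/5)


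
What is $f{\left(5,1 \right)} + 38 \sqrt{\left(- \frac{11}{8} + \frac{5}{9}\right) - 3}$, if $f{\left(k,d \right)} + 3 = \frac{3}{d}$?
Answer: $\frac{95 i \sqrt{22}}{6} \approx 74.265 i$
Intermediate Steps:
$f{\left(k,d \right)} = -3 + \frac{3}{d}$
$f{\left(5,1 \right)} + 38 \sqrt{\left(- \frac{11}{8} + \frac{5}{9}\right) - 3} = \left(-3 + \frac{3}{1}\right) + 38 \sqrt{\left(- \frac{11}{8} + \frac{5}{9}\right) - 3} = \left(-3 + 3 \cdot 1\right) + 38 \sqrt{\left(\left(-11\right) \frac{1}{8} + 5 \cdot \frac{1}{9}\right) - 3} = \left(-3 + 3\right) + 38 \sqrt{\left(- \frac{11}{8} + \frac{5}{9}\right) - 3} = 0 + 38 \sqrt{- \frac{59}{72} - 3} = 0 + 38 \sqrt{- \frac{275}{72}} = 0 + 38 \frac{5 i \sqrt{22}}{12} = 0 + \frac{95 i \sqrt{22}}{6} = \frac{95 i \sqrt{22}}{6}$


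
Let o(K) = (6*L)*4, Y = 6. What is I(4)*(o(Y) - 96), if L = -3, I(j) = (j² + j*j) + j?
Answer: -6048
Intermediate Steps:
I(j) = j + 2*j² (I(j) = (j² + j²) + j = 2*j² + j = j + 2*j²)
o(K) = -72 (o(K) = (6*(-3))*4 = -18*4 = -72)
I(4)*(o(Y) - 96) = (4*(1 + 2*4))*(-72 - 96) = (4*(1 + 8))*(-168) = (4*9)*(-168) = 36*(-168) = -6048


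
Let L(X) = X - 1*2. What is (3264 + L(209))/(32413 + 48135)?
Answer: 267/6196 ≈ 0.043092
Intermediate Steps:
L(X) = -2 + X (L(X) = X - 2 = -2 + X)
(3264 + L(209))/(32413 + 48135) = (3264 + (-2 + 209))/(32413 + 48135) = (3264 + 207)/80548 = 3471*(1/80548) = 267/6196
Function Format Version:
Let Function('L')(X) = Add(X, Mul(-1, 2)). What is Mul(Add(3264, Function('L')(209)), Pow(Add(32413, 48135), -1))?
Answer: Rational(267, 6196) ≈ 0.043092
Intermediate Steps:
Function('L')(X) = Add(-2, X) (Function('L')(X) = Add(X, -2) = Add(-2, X))
Mul(Add(3264, Function('L')(209)), Pow(Add(32413, 48135), -1)) = Mul(Add(3264, Add(-2, 209)), Pow(Add(32413, 48135), -1)) = Mul(Add(3264, 207), Pow(80548, -1)) = Mul(3471, Rational(1, 80548)) = Rational(267, 6196)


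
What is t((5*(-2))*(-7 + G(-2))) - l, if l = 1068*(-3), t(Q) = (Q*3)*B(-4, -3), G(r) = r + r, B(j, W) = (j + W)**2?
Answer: 19374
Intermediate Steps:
B(j, W) = (W + j)**2
G(r) = 2*r
t(Q) = 147*Q (t(Q) = (Q*3)*(-3 - 4)**2 = (3*Q)*(-7)**2 = (3*Q)*49 = 147*Q)
l = -3204
t((5*(-2))*(-7 + G(-2))) - l = 147*((5*(-2))*(-7 + 2*(-2))) - 1*(-3204) = 147*(-10*(-7 - 4)) + 3204 = 147*(-10*(-11)) + 3204 = 147*110 + 3204 = 16170 + 3204 = 19374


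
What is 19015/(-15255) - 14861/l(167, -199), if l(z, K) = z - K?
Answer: -15577603/372222 ≈ -41.850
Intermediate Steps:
19015/(-15255) - 14861/l(167, -199) = 19015/(-15255) - 14861/(167 - 1*(-199)) = 19015*(-1/15255) - 14861/(167 + 199) = -3803/3051 - 14861/366 = -15577603/372222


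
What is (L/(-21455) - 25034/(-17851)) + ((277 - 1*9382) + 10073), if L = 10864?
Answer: 53011513378/54713315 ≈ 968.90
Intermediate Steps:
(L/(-21455) - 25034/(-17851)) + ((277 - 1*9382) + 10073) = (10864/(-21455) - 25034/(-17851)) + ((277 - 1*9382) + 10073) = (10864*(-1/21455) - 25034*(-1/17851)) + ((277 - 9382) + 10073) = (-1552/3065 + 25034/17851) + (-9105 + 10073) = 49024458/54713315 + 968 = 53011513378/54713315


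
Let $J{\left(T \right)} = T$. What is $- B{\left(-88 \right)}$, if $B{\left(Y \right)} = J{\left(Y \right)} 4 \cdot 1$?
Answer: $352$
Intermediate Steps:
$B{\left(Y \right)} = 4 Y$ ($B{\left(Y \right)} = Y 4 \cdot 1 = 4 Y 1 = 4 Y$)
$- B{\left(-88 \right)} = - 4 \left(-88\right) = \left(-1\right) \left(-352\right) = 352$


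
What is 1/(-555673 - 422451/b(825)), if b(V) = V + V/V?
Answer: -826/459408349 ≈ -1.7980e-6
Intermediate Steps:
b(V) = 1 + V (b(V) = V + 1 = 1 + V)
1/(-555673 - 422451/b(825)) = 1/(-555673 - 422451/(1 + 825)) = 1/(-555673 - 422451/826) = 1/(-459408349/826) = -826/459408349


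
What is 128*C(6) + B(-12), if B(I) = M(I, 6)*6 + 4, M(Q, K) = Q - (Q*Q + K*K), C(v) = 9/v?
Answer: -956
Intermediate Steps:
M(Q, K) = Q - K² - Q² (M(Q, K) = Q - (Q² + K²) = Q - (K² + Q²) = Q + (-K² - Q²) = Q - K² - Q²)
B(I) = -212 - 6*I² + 6*I (B(I) = (I - 1*6² - I²)*6 + 4 = (I - 1*36 - I²)*6 + 4 = (I - 36 - I²)*6 + 4 = (-36 + I - I²)*6 + 4 = (-216 - 6*I² + 6*I) + 4 = -212 - 6*I² + 6*I)
128*C(6) + B(-12) = 128*(9/6) + (-212 - 6*(-12)² + 6*(-12)) = 128*(9*(⅙)) + (-212 - 6*144 - 72) = 128*(3/2) + (-212 - 864 - 72) = 192 - 1148 = -956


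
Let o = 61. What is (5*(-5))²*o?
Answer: 38125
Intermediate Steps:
(5*(-5))²*o = (5*(-5))²*61 = (-25)²*61 = 625*61 = 38125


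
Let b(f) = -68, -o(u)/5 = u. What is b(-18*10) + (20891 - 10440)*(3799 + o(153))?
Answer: 31708266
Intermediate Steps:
o(u) = -5*u
b(-18*10) + (20891 - 10440)*(3799 + o(153)) = -68 + (20891 - 10440)*(3799 - 5*153) = -68 + 10451*(3799 - 765) = -68 + 10451*3034 = -68 + 31708334 = 31708266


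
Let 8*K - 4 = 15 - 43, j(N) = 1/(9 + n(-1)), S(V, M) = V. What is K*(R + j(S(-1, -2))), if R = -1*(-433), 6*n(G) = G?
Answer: -68865/53 ≈ -1299.3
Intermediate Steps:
n(G) = G/6
j(N) = 6/53 (j(N) = 1/(9 + (1/6)*(-1)) = 1/(9 - 1/6) = 1/(53/6) = 6/53)
R = 433
K = -3 (K = 1/2 + (15 - 43)/8 = 1/2 + (1/8)*(-28) = 1/2 - 7/2 = -3)
K*(R + j(S(-1, -2))) = -3*(433 + 6/53) = -3*22955/53 = -68865/53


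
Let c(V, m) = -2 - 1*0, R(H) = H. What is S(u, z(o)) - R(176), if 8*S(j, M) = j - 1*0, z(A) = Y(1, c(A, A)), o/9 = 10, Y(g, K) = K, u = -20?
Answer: -357/2 ≈ -178.50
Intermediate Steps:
c(V, m) = -2 (c(V, m) = -2 + 0 = -2)
o = 90 (o = 9*10 = 90)
z(A) = -2
S(j, M) = j/8 (S(j, M) = (j - 1*0)/8 = (j + 0)/8 = j/8)
S(u, z(o)) - R(176) = (⅛)*(-20) - 1*176 = -5/2 - 176 = -357/2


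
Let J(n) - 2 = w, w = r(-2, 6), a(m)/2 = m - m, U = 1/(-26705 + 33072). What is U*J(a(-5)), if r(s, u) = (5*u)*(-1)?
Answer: -28/6367 ≈ -0.0043977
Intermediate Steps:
U = 1/6367 ≈ 0.00015706
a(m) = 0 (a(m) = 2*(m - m) = 2*0 = 0)
r(s, u) = -5*u
w = -30 (w = -5*6 = -30)
J(n) = -28 (J(n) = 2 - 30 = -28)
U*J(a(-5)) = (1/6367)*(-28) = -28/6367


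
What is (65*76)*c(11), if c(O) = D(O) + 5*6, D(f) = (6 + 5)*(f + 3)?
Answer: 908960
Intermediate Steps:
D(f) = 33 + 11*f (D(f) = 11*(3 + f) = 33 + 11*f)
c(O) = 63 + 11*O (c(O) = (33 + 11*O) + 5*6 = (33 + 11*O) + 30 = 63 + 11*O)
(65*76)*c(11) = (65*76)*(63 + 11*11) = 4940*(63 + 121) = 4940*184 = 908960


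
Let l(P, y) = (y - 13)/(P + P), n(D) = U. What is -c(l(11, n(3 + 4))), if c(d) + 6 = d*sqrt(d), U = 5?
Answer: 6 + 8*I*sqrt(11)/121 ≈ 6.0 + 0.21928*I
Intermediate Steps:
n(D) = 5
l(P, y) = (-13 + y)/(2*P) (l(P, y) = (-13 + y)/((2*P)) = (-13 + y)*(1/(2*P)) = (-13 + y)/(2*P))
c(d) = -6 + d**(3/2) (c(d) = -6 + d*sqrt(d) = -6 + d**(3/2))
-c(l(11, n(3 + 4))) = -(-6 + ((1/2)*(-13 + 5)/11)**(3/2)) = -(-6 + ((1/2)*(1/11)*(-8))**(3/2)) = -(-6 + (-4/11)**(3/2)) = -(-6 - 8*I*sqrt(11)/121) = 6 + 8*I*sqrt(11)/121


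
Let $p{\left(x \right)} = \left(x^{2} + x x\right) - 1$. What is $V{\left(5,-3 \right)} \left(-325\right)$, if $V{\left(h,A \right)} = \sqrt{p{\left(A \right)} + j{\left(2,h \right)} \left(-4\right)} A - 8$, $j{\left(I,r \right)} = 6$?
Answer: $2600 + 975 i \sqrt{7} \approx 2600.0 + 2579.6 i$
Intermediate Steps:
$p{\left(x \right)} = -1 + 2 x^{2}$ ($p{\left(x \right)} = \left(x^{2} + x^{2}\right) - 1 = 2 x^{2} - 1 = -1 + 2 x^{2}$)
$V{\left(h,A \right)} = -8 + A \sqrt{-25 + 2 A^{2}}$ ($V{\left(h,A \right)} = \sqrt{\left(-1 + 2 A^{2}\right) + 6 \left(-4\right)} A - 8 = \sqrt{\left(-1 + 2 A^{2}\right) - 24} A - 8 = \sqrt{-25 + 2 A^{2}} A - 8 = A \sqrt{-25 + 2 A^{2}} - 8 = -8 + A \sqrt{-25 + 2 A^{2}}$)
$V{\left(5,-3 \right)} \left(-325\right) = \left(-8 - 3 \sqrt{-25 + 2 \left(-3\right)^{2}}\right) \left(-325\right) = \left(-8 - 3 \sqrt{-25 + 2 \cdot 9}\right) \left(-325\right) = \left(-8 - 3 \sqrt{-25 + 18}\right) \left(-325\right) = \left(-8 - 3 \sqrt{-7}\right) \left(-325\right) = \left(-8 - 3 i \sqrt{7}\right) \left(-325\right) = 2600 + 975 i \sqrt{7}$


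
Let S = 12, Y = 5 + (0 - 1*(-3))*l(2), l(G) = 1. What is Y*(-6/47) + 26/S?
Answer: 323/282 ≈ 1.1454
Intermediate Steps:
Y = 8 (Y = 5 + (0 - 1*(-3))*1 = 5 + (0 + 3)*1 = 5 + 3*1 = 5 + 3 = 8)
Y*(-6/47) + 26/S = 8*(-6/47) + 26/12 = 8*(-6*1/47) + 26*(1/12) = 8*(-6/47) + 13/6 = -48/47 + 13/6 = 323/282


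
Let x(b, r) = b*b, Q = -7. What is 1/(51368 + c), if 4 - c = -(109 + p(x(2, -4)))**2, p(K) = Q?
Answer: 1/61776 ≈ 1.6188e-5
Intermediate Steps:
x(b, r) = b**2
p(K) = -7
c = 10408 (c = 4 - (-1)*(109 - 7)**2 = 4 - (-1)*102**2 = 4 - (-1)*10404 = 4 - 1*(-10404) = 4 + 10404 = 10408)
1/(51368 + c) = 1/(51368 + 10408) = 1/61776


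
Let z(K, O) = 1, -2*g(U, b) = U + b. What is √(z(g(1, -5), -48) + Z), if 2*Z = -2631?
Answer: I*√5258/2 ≈ 36.256*I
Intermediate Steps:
g(U, b) = -U/2 - b/2 (g(U, b) = -(U + b)/2 = -U/2 - b/2)
Z = -2631/2 (Z = (½)*(-2631) = -2631/2 ≈ -1315.5)
√(z(g(1, -5), -48) + Z) = √(1 - 2631/2) = √(-2629/2) = I*√5258/2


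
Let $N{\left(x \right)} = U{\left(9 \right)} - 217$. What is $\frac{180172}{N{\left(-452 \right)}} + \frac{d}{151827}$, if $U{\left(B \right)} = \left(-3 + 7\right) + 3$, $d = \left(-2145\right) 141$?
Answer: $- \frac{351519073}{408765} \approx -859.95$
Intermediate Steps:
$d = -302445$
$U{\left(B \right)} = 7$ ($U{\left(B \right)} = 4 + 3 = 7$)
$N{\left(x \right)} = -210$ ($N{\left(x \right)} = 7 - 217 = -210$)
$\frac{180172}{N{\left(-452 \right)}} + \frac{d}{151827} = \frac{180172}{-210} - \frac{302445}{151827} = 180172 \left(- \frac{1}{210}\right) - \frac{7755}{3893} = - \frac{90086}{105} - \frac{7755}{3893} = - \frac{351519073}{408765}$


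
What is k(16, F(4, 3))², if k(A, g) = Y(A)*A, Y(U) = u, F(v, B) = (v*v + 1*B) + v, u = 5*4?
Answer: 102400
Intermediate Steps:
u = 20
F(v, B) = B + v + v² (F(v, B) = (v² + B) + v = (B + v²) + v = B + v + v²)
Y(U) = 20
k(A, g) = 20*A
k(16, F(4, 3))² = (20*16)² = 320² = 102400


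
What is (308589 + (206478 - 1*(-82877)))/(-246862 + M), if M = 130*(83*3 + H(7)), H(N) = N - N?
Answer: -149486/53623 ≈ -2.7877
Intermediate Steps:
H(N) = 0
M = 32370 (M = 130*(83*3 + 0) = 130*(249 + 0) = 130*249 = 32370)
(308589 + (206478 - 1*(-82877)))/(-246862 + M) = (308589 + (206478 - 1*(-82877)))/(-246862 + 32370) = (308589 + (206478 + 82877))/(-214492) = (308589 + 289355)*(-1/214492) = 597944*(-1/214492) = -149486/53623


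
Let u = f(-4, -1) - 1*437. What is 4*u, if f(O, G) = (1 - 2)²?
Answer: -1744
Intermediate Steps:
f(O, G) = 1 (f(O, G) = (-1)² = 1)
u = -436 (u = 1 - 1*437 = 1 - 437 = -436)
4*u = 4*(-436) = -1744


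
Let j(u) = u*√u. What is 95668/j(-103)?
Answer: 95668*I*√103/10609 ≈ 91.519*I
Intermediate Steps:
j(u) = u^(3/2)
95668/j(-103) = 95668/((-103)^(3/2)) = 95668/((-103*I*√103)) = 95668*(I*√103/10609) = 95668*I*√103/10609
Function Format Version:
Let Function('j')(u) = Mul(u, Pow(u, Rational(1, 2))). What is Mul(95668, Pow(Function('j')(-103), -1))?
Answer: Mul(Rational(95668, 10609), I, Pow(103, Rational(1, 2))) ≈ Mul(91.519, I)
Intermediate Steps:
Function('j')(u) = Pow(u, Rational(3, 2))
Mul(95668, Pow(Function('j')(-103), -1)) = Mul(95668, Pow(Pow(-103, Rational(3, 2)), -1)) = Mul(95668, Pow(Mul(-103, I, Pow(103, Rational(1, 2))), -1)) = Mul(95668, Mul(Rational(1, 10609), I, Pow(103, Rational(1, 2)))) = Mul(Rational(95668, 10609), I, Pow(103, Rational(1, 2)))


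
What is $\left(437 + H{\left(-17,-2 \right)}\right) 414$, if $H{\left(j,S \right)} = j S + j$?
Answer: $187956$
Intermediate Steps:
$H{\left(j,S \right)} = j + S j$ ($H{\left(j,S \right)} = S j + j = j + S j$)
$\left(437 + H{\left(-17,-2 \right)}\right) 414 = \left(437 - 17 \left(1 - 2\right)\right) 414 = \left(437 - -17\right) 414 = \left(437 + 17\right) 414 = 454 \cdot 414 = 187956$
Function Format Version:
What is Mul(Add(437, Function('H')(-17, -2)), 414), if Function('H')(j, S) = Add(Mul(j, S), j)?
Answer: 187956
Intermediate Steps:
Function('H')(j, S) = Add(j, Mul(S, j)) (Function('H')(j, S) = Add(Mul(S, j), j) = Add(j, Mul(S, j)))
Mul(Add(437, Function('H')(-17, -2)), 414) = Mul(Add(437, Mul(-17, Add(1, -2))), 414) = Mul(Add(437, Mul(-17, -1)), 414) = Mul(Add(437, 17), 414) = Mul(454, 414) = 187956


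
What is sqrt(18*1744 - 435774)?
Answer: 11*I*sqrt(3342) ≈ 635.91*I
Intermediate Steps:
sqrt(18*1744 - 435774) = sqrt(31392 - 435774) = sqrt(-404382) = 11*I*sqrt(3342)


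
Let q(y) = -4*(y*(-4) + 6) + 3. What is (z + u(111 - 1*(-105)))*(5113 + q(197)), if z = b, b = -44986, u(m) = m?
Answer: -369083880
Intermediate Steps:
z = -44986
q(y) = -21 + 16*y (q(y) = -4*(-4*y + 6) + 3 = -4*(6 - 4*y) + 3 = (-24 + 16*y) + 3 = -21 + 16*y)
(z + u(111 - 1*(-105)))*(5113 + q(197)) = (-44986 + (111 - 1*(-105)))*(5113 + (-21 + 16*197)) = (-44986 + (111 + 105))*(5113 + (-21 + 3152)) = (-44986 + 216)*(5113 + 3131) = -44770*8244 = -369083880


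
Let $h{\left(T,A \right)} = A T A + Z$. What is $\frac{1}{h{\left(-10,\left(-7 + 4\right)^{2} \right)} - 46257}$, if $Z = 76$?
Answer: $- \frac{1}{46991} \approx -2.1281 \cdot 10^{-5}$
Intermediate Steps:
$h{\left(T,A \right)} = 76 + T A^{2}$ ($h{\left(T,A \right)} = A T A + 76 = T A^{2} + 76 = 76 + T A^{2}$)
$\frac{1}{h{\left(-10,\left(-7 + 4\right)^{2} \right)} - 46257} = \frac{1}{\left(76 - 10 \left(\left(-7 + 4\right)^{2}\right)^{2}\right) - 46257} = \frac{1}{\left(76 - 10 \left(\left(-3\right)^{2}\right)^{2}\right) - 46257} = \frac{1}{\left(76 - 10 \cdot 9^{2}\right) - 46257} = \frac{1}{\left(76 - 810\right) - 46257} = \frac{1}{-734 - 46257} = \frac{1}{-46991} = - \frac{1}{46991}$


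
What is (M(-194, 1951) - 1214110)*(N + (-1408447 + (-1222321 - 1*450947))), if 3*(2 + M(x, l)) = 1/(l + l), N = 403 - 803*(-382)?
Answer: 19716614071282093/5853 ≈ 3.3686e+12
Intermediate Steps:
N = 307149 (N = 403 + 306746 = 307149)
M(x, l) = -2 + 1/(6*l) (M(x, l) = -2 + 1/(3*(l + l)) = -2 + 1/(3*((2*l))) = -2 + (1/(2*l))/3 = -2 + 1/(6*l))
(M(-194, 1951) - 1214110)*(N + (-1408447 + (-1222321 - 1*450947))) = ((-2 + (⅙)/1951) - 1214110)*(307149 + (-1408447 + (-1222321 - 1*450947))) = ((-2 + (⅙)*(1/1951)) - 1214110)*(307149 + (-1408447 + (-1222321 - 450947))) = ((-2 + 1/11706) - 1214110)*(307149 + (-1408447 - 1673268)) = (-23411/11706 - 1214110)*(307149 - 3081715) = -14212395071/11706*(-2774566) = 19716614071282093/5853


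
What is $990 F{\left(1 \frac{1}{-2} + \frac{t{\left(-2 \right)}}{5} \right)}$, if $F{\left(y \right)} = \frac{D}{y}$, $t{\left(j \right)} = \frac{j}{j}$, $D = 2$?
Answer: $-6600$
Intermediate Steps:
$t{\left(j \right)} = 1$
$F{\left(y \right)} = \frac{2}{y}$
$990 F{\left(1 \frac{1}{-2} + \frac{t{\left(-2 \right)}}{5} \right)} = 990 \frac{2}{1 \frac{1}{-2} + 1 \cdot \frac{1}{5}} = 990 \frac{2}{1 \left(- \frac{1}{2}\right) + 1 \cdot \frac{1}{5}} = 990 \frac{2}{- \frac{1}{2} + \frac{1}{5}} = 990 \frac{2}{- \frac{3}{10}} = 990 \cdot 2 \left(- \frac{10}{3}\right) = 990 \left(- \frac{20}{3}\right) = -6600$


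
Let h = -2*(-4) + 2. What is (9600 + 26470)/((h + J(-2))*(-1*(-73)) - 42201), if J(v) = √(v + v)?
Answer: -1495858970/1719865157 - 5266220*I/1719865157 ≈ -0.86975 - 0.003062*I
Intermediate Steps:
h = 10 (h = 8 + 2 = 10)
J(v) = √2*√v (J(v) = √(2*v) = √2*√v)
(9600 + 26470)/((h + J(-2))*(-1*(-73)) - 42201) = (9600 + 26470)/((10 + √2*√(-2))*(-1*(-73)) - 42201) = 36070/((10 + √2*(I*√2))*73 - 42201) = 36070/((10 + 2*I)*73 - 42201) = 36070/((730 + 146*I) - 42201) = 36070/(-41471 + 146*I) = 36070*((-41471 - 146*I)/1719865157) = 36070*(-41471 - 146*I)/1719865157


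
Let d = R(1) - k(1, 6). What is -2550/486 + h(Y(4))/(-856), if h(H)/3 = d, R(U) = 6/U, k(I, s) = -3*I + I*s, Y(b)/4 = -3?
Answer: -364529/69336 ≈ -5.2574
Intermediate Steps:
Y(b) = -12 (Y(b) = 4*(-3) = -12)
d = 3 (d = 6/1 - (-3 + 6) = 6*1 - 3 = 6 - 1*3 = 6 - 3 = 3)
h(H) = 9 (h(H) = 3*3 = 9)
-2550/486 + h(Y(4))/(-856) = -2550/486 + 9/(-856) = -2550*1/486 + 9*(-1/856) = -425/81 - 9/856 = -364529/69336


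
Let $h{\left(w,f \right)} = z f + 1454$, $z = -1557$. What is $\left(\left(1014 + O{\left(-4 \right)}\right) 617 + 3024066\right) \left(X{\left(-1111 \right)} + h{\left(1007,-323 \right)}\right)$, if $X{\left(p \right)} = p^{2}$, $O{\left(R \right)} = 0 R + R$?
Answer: $6341398171896$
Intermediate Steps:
$O{\left(R \right)} = R$ ($O{\left(R \right)} = 0 + R = R$)
$h{\left(w,f \right)} = 1454 - 1557 f$ ($h{\left(w,f \right)} = - 1557 f + 1454 = 1454 - 1557 f$)
$\left(\left(1014 + O{\left(-4 \right)}\right) 617 + 3024066\right) \left(X{\left(-1111 \right)} + h{\left(1007,-323 \right)}\right) = \left(\left(1014 - 4\right) 617 + 3024066\right) \left(\left(-1111\right)^{2} + \left(1454 - -502911\right)\right) = \left(1010 \cdot 617 + 3024066\right) \left(1234321 + \left(1454 + 502911\right)\right) = \left(623170 + 3024066\right) \left(1234321 + 504365\right) = 3647236 \cdot 1738686 = 6341398171896$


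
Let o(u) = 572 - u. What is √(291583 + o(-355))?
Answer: √292510 ≈ 540.84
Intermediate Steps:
√(291583 + o(-355)) = √(291583 + (572 - 1*(-355))) = √(291583 + (572 + 355)) = √(291583 + 927) = √292510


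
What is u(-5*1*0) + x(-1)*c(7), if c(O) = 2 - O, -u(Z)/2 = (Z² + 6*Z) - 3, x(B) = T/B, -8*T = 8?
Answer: 1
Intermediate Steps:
T = -1 (T = -⅛*8 = -1)
x(B) = -1/B
u(Z) = 6 - 12*Z - 2*Z² (u(Z) = -2*((Z² + 6*Z) - 3) = -2*(-3 + Z² + 6*Z) = 6 - 12*Z - 2*Z²)
u(-5*1*0) + x(-1)*c(7) = (6 - 12*(-5*1)*0 - 2*(-5*1*0)²) + (-1/(-1))*(2 - 1*7) = (6 - (-60)*0 - 2*(-5*0)²) + (-1*(-1))*(2 - 7) = (6 - 12*0 - 2*0²) + 1*(-5) = (6 + 0 - 2*0) - 5 = (6 + 0 + 0) - 5 = 6 - 5 = 1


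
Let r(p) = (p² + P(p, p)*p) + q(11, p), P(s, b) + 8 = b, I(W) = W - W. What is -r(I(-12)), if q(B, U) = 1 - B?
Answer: 10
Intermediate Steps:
I(W) = 0
P(s, b) = -8 + b
r(p) = -10 + p² + p*(-8 + p) (r(p) = (p² + (-8 + p)*p) + (1 - 1*11) = (p² + p*(-8 + p)) + (1 - 11) = (p² + p*(-8 + p)) - 10 = -10 + p² + p*(-8 + p))
-r(I(-12)) = -(-10 + 0² + 0*(-8 + 0)) = -(-10 + 0 + 0*(-8)) = -(-10 + 0 + 0) = -1*(-10) = 10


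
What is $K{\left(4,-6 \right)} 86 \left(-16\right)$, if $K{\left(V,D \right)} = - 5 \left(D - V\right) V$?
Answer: $-275200$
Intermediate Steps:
$K{\left(V,D \right)} = V \left(- 5 D + 5 V\right)$ ($K{\left(V,D \right)} = \left(- 5 D + 5 V\right) V = V \left(- 5 D + 5 V\right)$)
$K{\left(4,-6 \right)} 86 \left(-16\right) = 5 \cdot 4 \left(4 - -6\right) 86 \left(-16\right) = 5 \cdot 4 \left(4 + 6\right) 86 \left(-16\right) = 5 \cdot 4 \cdot 10 \cdot 86 \left(-16\right) = 200 \cdot 86 \left(-16\right) = 17200 \left(-16\right) = -275200$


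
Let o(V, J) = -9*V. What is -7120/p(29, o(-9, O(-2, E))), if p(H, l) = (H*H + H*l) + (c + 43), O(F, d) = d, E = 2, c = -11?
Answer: -3560/1611 ≈ -2.2098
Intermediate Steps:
p(H, l) = 32 + H² + H*l (p(H, l) = (H*H + H*l) + (-11 + 43) = (H² + H*l) + 32 = 32 + H² + H*l)
-7120/p(29, o(-9, O(-2, E))) = -7120/(32 + 29² + 29*(-9*(-9))) = -7120/(32 + 841 + 29*81) = -7120/(32 + 841 + 2349) = -7120/3222 = -7120*1/3222 = -3560/1611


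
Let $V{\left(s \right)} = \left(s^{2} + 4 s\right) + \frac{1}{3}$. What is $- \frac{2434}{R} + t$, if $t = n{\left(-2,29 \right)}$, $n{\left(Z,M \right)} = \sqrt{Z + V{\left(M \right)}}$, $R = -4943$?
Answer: $\frac{2434}{4943} + \frac{\sqrt{8598}}{3} \approx 31.401$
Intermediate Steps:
$V{\left(s \right)} = \frac{1}{3} + s^{2} + 4 s$ ($V{\left(s \right)} = \left(s^{2} + 4 s\right) + \frac{1}{3} = \frac{1}{3} + s^{2} + 4 s$)
$n{\left(Z,M \right)} = \sqrt{\frac{1}{3} + Z + M^{2} + 4 M}$ ($n{\left(Z,M \right)} = \sqrt{Z + \left(\frac{1}{3} + M^{2} + 4 M\right)} = \sqrt{\frac{1}{3} + Z + M^{2} + 4 M}$)
$t = \frac{\sqrt{8598}}{3}$ ($t = \frac{\sqrt{3 + 9 \left(-2\right) + 9 \cdot 29^{2} + 36 \cdot 29}}{3} = \frac{\sqrt{3 - 18 + 9 \cdot 841 + 1044}}{3} = \frac{\sqrt{3 - 18 + 7569 + 1044}}{3} = \frac{\sqrt{8598}}{3} \approx 30.908$)
$- \frac{2434}{R} + t = - \frac{2434}{-4943} + \frac{\sqrt{8598}}{3} = \left(-2434\right) \left(- \frac{1}{4943}\right) + \frac{\sqrt{8598}}{3} = \frac{2434}{4943} + \frac{\sqrt{8598}}{3}$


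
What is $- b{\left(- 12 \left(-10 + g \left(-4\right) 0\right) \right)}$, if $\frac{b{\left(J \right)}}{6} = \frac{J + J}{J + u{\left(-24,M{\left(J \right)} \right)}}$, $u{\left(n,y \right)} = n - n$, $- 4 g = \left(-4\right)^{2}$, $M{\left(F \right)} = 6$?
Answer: $-12$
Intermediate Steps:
$g = -4$ ($g = - \frac{\left(-4\right)^{2}}{4} = \left(- \frac{1}{4}\right) 16 = -4$)
$u{\left(n,y \right)} = 0$
$b{\left(J \right)} = 12$ ($b{\left(J \right)} = 6 \frac{J + J}{J + 0} = 6 \frac{2 J}{J} = 6 \cdot 2 = 12$)
$- b{\left(- 12 \left(-10 + g \left(-4\right) 0\right) \right)} = \left(-1\right) 12 = -12$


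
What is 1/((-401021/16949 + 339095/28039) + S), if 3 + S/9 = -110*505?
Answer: -475233011/237611072047411 ≈ -2.0000e-6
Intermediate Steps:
S = -499977 (S = -27 + 9*(-110*505) = -27 + 9*(-55550) = -27 - 499950 = -499977)
1/((-401021/16949 + 339095/28039) + S) = 1/((-401021/16949 + 339095/28039) - 499977) = 1/(-5496906664/475233011 - 499977) = 1/(-237611072047411/475233011) = -475233011/237611072047411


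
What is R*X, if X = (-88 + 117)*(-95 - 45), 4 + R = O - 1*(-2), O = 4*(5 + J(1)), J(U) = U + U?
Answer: -105560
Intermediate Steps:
J(U) = 2*U
O = 28 (O = 4*(5 + 2*1) = 4*(5 + 2) = 4*7 = 28)
R = 26 (R = -4 + (28 - 1*(-2)) = -4 + (28 + 2) = -4 + 30 = 26)
X = -4060 (X = 29*(-140) = -4060)
R*X = 26*(-4060) = -105560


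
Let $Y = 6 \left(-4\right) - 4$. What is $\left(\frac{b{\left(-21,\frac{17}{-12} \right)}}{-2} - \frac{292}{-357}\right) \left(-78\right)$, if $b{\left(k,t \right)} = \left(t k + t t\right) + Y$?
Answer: $\frac{472511}{5712} \approx 82.723$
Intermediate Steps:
$Y = -28$ ($Y = -24 - 4 = -28$)
$b{\left(k,t \right)} = -28 + t^{2} + k t$ ($b{\left(k,t \right)} = \left(t k + t t\right) - 28 = \left(k t + t^{2}\right) - 28 = \left(t^{2} + k t\right) - 28 = -28 + t^{2} + k t$)
$\left(\frac{b{\left(-21,\frac{17}{-12} \right)}}{-2} - \frac{292}{-357}\right) \left(-78\right) = \left(\frac{-28 + \left(\frac{17}{-12}\right)^{2} - 21 \frac{17}{-12}}{-2} - \frac{292}{-357}\right) \left(-78\right) = \left(\left(-28 + \left(17 \left(- \frac{1}{12}\right)\right)^{2} - 21 \cdot 17 \left(- \frac{1}{12}\right)\right) \left(- \frac{1}{2}\right) - - \frac{292}{357}\right) \left(-78\right) = \left(\left(-28 + \left(- \frac{17}{12}\right)^{2} - - \frac{119}{4}\right) \left(- \frac{1}{2}\right) + \frac{292}{357}\right) \left(-78\right) = \left(\left(-28 + \frac{289}{144} + \frac{119}{4}\right) \left(- \frac{1}{2}\right) + \frac{292}{357}\right) \left(-78\right) = \left(\frac{541}{144} \left(- \frac{1}{2}\right) + \frac{292}{357}\right) \left(-78\right) = \left(- \frac{541}{288} + \frac{292}{357}\right) \left(-78\right) = \left(- \frac{36347}{34272}\right) \left(-78\right) = \frac{472511}{5712}$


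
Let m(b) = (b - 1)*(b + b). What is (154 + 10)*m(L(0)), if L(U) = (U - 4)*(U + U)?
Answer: 0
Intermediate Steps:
L(U) = 2*U*(-4 + U) (L(U) = (-4 + U)*(2*U) = 2*U*(-4 + U))
m(b) = 2*b*(-1 + b) (m(b) = (-1 + b)*(2*b) = 2*b*(-1 + b))
(154 + 10)*m(L(0)) = (154 + 10)*(2*(2*0*(-4 + 0))*(-1 + 2*0*(-4 + 0))) = 164*(2*(2*0*(-4))*(-1 + 2*0*(-4))) = 164*(2*0*(-1 + 0)) = 164*(2*0*(-1)) = 164*0 = 0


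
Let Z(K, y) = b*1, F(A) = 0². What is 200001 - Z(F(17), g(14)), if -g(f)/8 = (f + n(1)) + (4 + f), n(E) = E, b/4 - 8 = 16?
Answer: 199905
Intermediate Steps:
b = 96 (b = 32 + 4*16 = 32 + 64 = 96)
F(A) = 0
g(f) = -40 - 16*f (g(f) = -8*((f + 1) + (4 + f)) = -8*((1 + f) + (4 + f)) = -8*(5 + 2*f) = -40 - 16*f)
Z(K, y) = 96 (Z(K, y) = 96*1 = 96)
200001 - Z(F(17), g(14)) = 200001 - 1*96 = 200001 - 96 = 199905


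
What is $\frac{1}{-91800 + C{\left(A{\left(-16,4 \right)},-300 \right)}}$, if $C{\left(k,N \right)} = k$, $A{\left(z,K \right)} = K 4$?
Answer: $- \frac{1}{91784} \approx -1.0895 \cdot 10^{-5}$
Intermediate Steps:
$A{\left(z,K \right)} = 4 K$
$\frac{1}{-91800 + C{\left(A{\left(-16,4 \right)},-300 \right)}} = \frac{1}{-91800 + 4 \cdot 4} = \frac{1}{-91800 + 16} = \frac{1}{-91784} = - \frac{1}{91784}$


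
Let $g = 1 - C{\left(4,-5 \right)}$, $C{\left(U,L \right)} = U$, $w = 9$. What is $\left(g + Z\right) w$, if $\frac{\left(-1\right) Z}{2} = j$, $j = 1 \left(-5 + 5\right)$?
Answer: $-27$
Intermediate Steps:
$j = 0$ ($j = 1 \cdot 0 = 0$)
$Z = 0$ ($Z = \left(-2\right) 0 = 0$)
$g = -3$ ($g = 1 - 4 = -3$)
$\left(g + Z\right) w = \left(-3 + 0\right) 9 = \left(-3\right) 9 = -27$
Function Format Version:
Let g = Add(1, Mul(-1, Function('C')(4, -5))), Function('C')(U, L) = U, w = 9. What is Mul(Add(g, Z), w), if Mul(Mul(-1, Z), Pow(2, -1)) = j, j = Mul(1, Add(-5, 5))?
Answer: -27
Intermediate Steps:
j = 0 (j = Mul(1, 0) = 0)
Z = 0 (Z = Mul(-2, 0) = 0)
g = -3 (g = Add(1, Mul(-1, 4)) = Add(1, -4) = -3)
Mul(Add(g, Z), w) = Mul(Add(-3, 0), 9) = Mul(-3, 9) = -27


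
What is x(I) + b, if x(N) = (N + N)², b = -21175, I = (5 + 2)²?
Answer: -11571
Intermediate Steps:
I = 49 (I = 7² = 49)
x(N) = 4*N² (x(N) = (2*N)² = 4*N²)
x(I) + b = 4*49² - 21175 = 4*2401 - 21175 = 9604 - 21175 = -11571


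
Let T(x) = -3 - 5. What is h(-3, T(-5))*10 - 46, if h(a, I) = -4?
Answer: -86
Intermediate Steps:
T(x) = -8
h(-3, T(-5))*10 - 46 = -4*10 - 46 = -40 - 46 = -86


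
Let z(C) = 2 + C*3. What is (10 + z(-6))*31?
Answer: -186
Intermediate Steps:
z(C) = 2 + 3*C
(10 + z(-6))*31 = (10 + (2 + 3*(-6)))*31 = (10 + (2 - 18))*31 = (10 - 16)*31 = -6*31 = -186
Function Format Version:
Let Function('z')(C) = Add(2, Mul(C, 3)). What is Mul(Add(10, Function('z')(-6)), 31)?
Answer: -186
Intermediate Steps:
Function('z')(C) = Add(2, Mul(3, C))
Mul(Add(10, Function('z')(-6)), 31) = Mul(Add(10, Add(2, Mul(3, -6))), 31) = Mul(Add(10, Add(2, -18)), 31) = Mul(Add(10, -16), 31) = Mul(-6, 31) = -186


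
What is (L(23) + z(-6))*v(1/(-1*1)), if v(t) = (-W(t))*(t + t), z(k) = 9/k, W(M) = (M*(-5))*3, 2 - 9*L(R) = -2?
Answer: -95/3 ≈ -31.667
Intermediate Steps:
L(R) = 4/9 (L(R) = 2/9 - 1/9*(-2) = 2/9 + 2/9 = 4/9)
W(M) = -15*M (W(M) = -5*M*3 = -15*M)
v(t) = 30*t**2 (v(t) = (-(-15)*t)*(t + t) = (15*t)*(2*t) = 30*t**2)
(L(23) + z(-6))*v(1/(-1*1)) = (4/9 + 9/(-6))*(30*(1/(-1*1))**2) = (4/9 + 9*(-1/6))*(30*(1/(-1))**2) = (4/9 - 3/2)*(30*(-1)**2) = -95/3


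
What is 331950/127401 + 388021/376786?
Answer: 58169458707/16000971062 ≈ 3.6354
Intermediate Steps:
331950/127401 + 388021/376786 = 331950*(1/127401) + 388021*(1/376786) = 110650/42467 + 388021/376786 = 58169458707/16000971062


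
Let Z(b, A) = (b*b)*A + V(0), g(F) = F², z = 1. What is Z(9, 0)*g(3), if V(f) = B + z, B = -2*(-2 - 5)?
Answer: 135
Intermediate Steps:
B = 14 (B = -2*(-7) = 14)
V(f) = 15 (V(f) = 14 + 1 = 15)
Z(b, A) = 15 + A*b² (Z(b, A) = (b*b)*A + 15 = b²*A + 15 = A*b² + 15 = 15 + A*b²)
Z(9, 0)*g(3) = (15 + 0*9²)*3² = (15 + 0*81)*9 = (15 + 0)*9 = 15*9 = 135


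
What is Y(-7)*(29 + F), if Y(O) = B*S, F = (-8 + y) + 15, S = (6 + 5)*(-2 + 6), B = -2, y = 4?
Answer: -3520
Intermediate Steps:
S = 44 (S = 11*4 = 44)
F = 11 (F = (-8 + 4) + 15 = -4 + 15 = 11)
Y(O) = -88 (Y(O) = -2*44 = -88)
Y(-7)*(29 + F) = -88*(29 + 11) = -88*40 = -3520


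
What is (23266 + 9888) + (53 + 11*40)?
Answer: 33647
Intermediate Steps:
(23266 + 9888) + (53 + 11*40) = 33154 + (53 + 440) = 33154 + 493 = 33647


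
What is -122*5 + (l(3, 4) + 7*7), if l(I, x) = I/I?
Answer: -560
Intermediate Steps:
l(I, x) = 1
-122*5 + (l(3, 4) + 7*7) = -122*5 + (1 + 7*7) = -610 + (1 + 49) = -610 + 50 = -560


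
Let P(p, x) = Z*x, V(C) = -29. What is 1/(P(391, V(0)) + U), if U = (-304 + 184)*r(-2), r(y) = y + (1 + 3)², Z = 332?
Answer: -1/11308 ≈ -8.8433e-5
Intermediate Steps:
P(p, x) = 332*x
r(y) = 16 + y (r(y) = y + 4² = y + 16 = 16 + y)
U = -1680 (U = (-304 + 184)*(16 - 2) = -120*14 = -1680)
1/(P(391, V(0)) + U) = 1/(332*(-29) - 1680) = 1/(-9628 - 1680) = 1/(-11308) = -1/11308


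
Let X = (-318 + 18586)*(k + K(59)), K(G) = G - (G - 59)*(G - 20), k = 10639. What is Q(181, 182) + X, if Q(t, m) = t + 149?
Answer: 195431394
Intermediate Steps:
Q(t, m) = 149 + t
K(G) = G - (-59 + G)*(-20 + G)
X = 195431064 (X = (-318 + 18586)*(10639 + (-1180 - 1*59**2 + 80*59)) = 18268*(10639 + (-1180 - 1*3481 + 4720)) = 18268*(10639 + (-1180 - 3481 + 4720)) = 18268*(10639 + 59) = 18268*10698 = 195431064)
Q(181, 182) + X = (149 + 181) + 195431064 = 330 + 195431064 = 195431394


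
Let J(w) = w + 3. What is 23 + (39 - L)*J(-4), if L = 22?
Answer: 6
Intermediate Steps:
J(w) = 3 + w
23 + (39 - L)*J(-4) = 23 + (39 - 1*22)*(3 - 4) = 23 + (39 - 22)*(-1) = 23 + 17*(-1) = 23 - 17 = 6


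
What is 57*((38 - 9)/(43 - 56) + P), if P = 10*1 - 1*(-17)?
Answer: 18354/13 ≈ 1411.8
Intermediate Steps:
P = 27 (P = 10 + 17 = 27)
57*((38 - 9)/(43 - 56) + P) = 57*((38 - 9)/(43 - 56) + 27) = 57*(29/(-13) + 27) = 57*(29*(-1/13) + 27) = 57*(-29/13 + 27) = 57*(322/13) = 18354/13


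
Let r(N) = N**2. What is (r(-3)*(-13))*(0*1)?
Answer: 0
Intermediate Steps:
(r(-3)*(-13))*(0*1) = ((-3)**2*(-13))*(0*1) = (9*(-13))*0 = -117*0 = 0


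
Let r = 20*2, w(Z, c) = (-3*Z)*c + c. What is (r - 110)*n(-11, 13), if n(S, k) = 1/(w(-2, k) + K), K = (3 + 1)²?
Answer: -70/107 ≈ -0.65421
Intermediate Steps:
w(Z, c) = c - 3*Z*c (w(Z, c) = -3*Z*c + c = c - 3*Z*c)
K = 16 (K = 4² = 16)
n(S, k) = 1/(16 + 7*k) (n(S, k) = 1/(k*(1 - 3*(-2)) + 16) = 1/(k*(1 + 6) + 16) = 1/(k*7 + 16) = 1/(7*k + 16) = 1/(16 + 7*k))
r = 40
(r - 110)*n(-11, 13) = (40 - 110)/(16 + 7*13) = -70/(16 + 91) = -70/107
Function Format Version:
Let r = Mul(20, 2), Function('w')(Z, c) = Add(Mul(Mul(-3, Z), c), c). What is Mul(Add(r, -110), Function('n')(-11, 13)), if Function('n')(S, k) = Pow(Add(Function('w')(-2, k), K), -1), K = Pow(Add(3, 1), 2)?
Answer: Rational(-70, 107) ≈ -0.65421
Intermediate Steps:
Function('w')(Z, c) = Add(c, Mul(-3, Z, c)) (Function('w')(Z, c) = Add(Mul(-3, Z, c), c) = Add(c, Mul(-3, Z, c)))
K = 16 (K = Pow(4, 2) = 16)
Function('n')(S, k) = Pow(Add(16, Mul(7, k)), -1) (Function('n')(S, k) = Pow(Add(Mul(k, Add(1, Mul(-3, -2))), 16), -1) = Pow(Add(Mul(k, Add(1, 6)), 16), -1) = Pow(Add(Mul(k, 7), 16), -1) = Pow(Add(Mul(7, k), 16), -1) = Pow(Add(16, Mul(7, k)), -1))
r = 40
Mul(Add(r, -110), Function('n')(-11, 13)) = Mul(Add(40, -110), Pow(Add(16, Mul(7, 13)), -1)) = Mul(-70, Pow(Add(16, 91), -1)) = Mul(-70, Pow(107, -1)) = Mul(-70, Rational(1, 107)) = Rational(-70, 107)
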